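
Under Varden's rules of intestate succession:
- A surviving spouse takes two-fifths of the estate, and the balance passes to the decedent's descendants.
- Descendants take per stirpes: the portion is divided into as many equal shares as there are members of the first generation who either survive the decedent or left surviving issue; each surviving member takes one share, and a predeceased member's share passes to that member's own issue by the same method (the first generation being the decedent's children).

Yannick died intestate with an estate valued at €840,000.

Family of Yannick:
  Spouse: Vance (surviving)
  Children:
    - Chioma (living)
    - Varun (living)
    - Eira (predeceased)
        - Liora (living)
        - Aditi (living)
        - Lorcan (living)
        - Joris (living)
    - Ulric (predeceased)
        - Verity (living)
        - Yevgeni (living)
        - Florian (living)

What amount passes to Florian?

Florian receives €42,000.

Vance takes two-fifths of €840,000 = €336,000. The remaining €504,000 passes to the descendants.
The descendants' portion (€504,000) is divided into 4 shares of €126,000: Chioma and Varun each take €126,000; Eira's €126,000 share passes to Eira's issue; Ulric's €126,000 share passes to Ulric's issue.
Eira's share (€126,000) is divided into 4 shares of €31,500: Liora, Aditi, Lorcan, and Joris each take €31,500.
Ulric's share (€126,000) is divided into 3 shares of €42,000: Verity, Yevgeni, and Florian each take €42,000.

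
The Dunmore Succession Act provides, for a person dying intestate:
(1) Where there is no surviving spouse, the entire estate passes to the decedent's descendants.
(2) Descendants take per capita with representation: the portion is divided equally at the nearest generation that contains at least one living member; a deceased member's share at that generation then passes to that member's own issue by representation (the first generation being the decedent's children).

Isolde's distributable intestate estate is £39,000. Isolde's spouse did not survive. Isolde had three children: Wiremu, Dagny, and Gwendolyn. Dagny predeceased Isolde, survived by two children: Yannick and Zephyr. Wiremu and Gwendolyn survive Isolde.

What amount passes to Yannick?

Yannick receives £6,500.

The entire £39,000 passes to the descendants.
That amount (£39,000) is divided into 3 shares of £13,000: Wiremu and Gwendolyn each take £13,000; Dagny's £13,000 share passes to Dagny's issue.
Dagny's share (£13,000) is divided into 2 shares of £6,500: Yannick and Zephyr each take £6,500.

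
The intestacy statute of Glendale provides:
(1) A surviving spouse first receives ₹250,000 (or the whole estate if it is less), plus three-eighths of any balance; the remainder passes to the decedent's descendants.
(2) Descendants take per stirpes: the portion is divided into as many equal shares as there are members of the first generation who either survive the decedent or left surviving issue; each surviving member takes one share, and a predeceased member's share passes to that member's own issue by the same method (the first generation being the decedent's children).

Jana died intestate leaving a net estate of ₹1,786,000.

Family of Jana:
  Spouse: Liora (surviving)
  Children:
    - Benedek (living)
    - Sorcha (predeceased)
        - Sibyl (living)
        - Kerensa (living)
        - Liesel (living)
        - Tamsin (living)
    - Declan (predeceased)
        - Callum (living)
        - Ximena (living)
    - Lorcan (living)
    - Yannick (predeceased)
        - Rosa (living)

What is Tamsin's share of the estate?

Tamsin receives ₹48,000.

Liora first takes ₹250,000, leaving a balance of ₹1,536,000. Liora then takes three-eighths of the balance (₹576,000), for a total of ₹826,000. The remaining ₹960,000 passes to the descendants.
The descendants' portion (₹960,000) is divided into 5 shares of ₹192,000: Benedek and Lorcan each take ₹192,000; Sorcha's ₹192,000 share passes to Sorcha's issue; Declan's ₹192,000 share passes to Declan's issue; Yannick's ₹192,000 share passes to Yannick's issue.
Sorcha's share (₹192,000) is divided into 4 shares of ₹48,000: Sibyl, Kerensa, Liesel, and Tamsin each take ₹48,000.
Declan's share (₹192,000) is divided into 2 shares of ₹96,000: Callum and Ximena each take ₹96,000.
Yannick's share (₹192,000) passes entirely to Rosa.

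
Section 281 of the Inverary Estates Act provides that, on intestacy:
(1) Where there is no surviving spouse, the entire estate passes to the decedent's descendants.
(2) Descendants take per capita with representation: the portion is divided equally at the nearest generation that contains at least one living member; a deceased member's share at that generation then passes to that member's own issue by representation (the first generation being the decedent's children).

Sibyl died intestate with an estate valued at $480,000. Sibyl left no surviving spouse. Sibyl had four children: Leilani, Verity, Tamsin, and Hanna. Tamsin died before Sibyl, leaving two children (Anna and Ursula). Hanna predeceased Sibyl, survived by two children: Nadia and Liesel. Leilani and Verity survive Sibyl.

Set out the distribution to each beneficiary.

The entire $480,000 passes to the descendants.
That amount ($480,000) is divided into 4 shares of $120,000: Leilani and Verity each take $120,000; Tamsin's $120,000 share passes to Tamsin's issue; Hanna's $120,000 share passes to Hanna's issue.
Tamsin's share ($120,000) is divided into 2 shares of $60,000: Anna and Ursula each take $60,000.
Hanna's share ($120,000) is divided into 2 shares of $60,000: Nadia and Liesel each take $60,000.

Leilani: $120,000; Verity: $120,000; Anna: $60,000; Ursula: $60,000; Nadia: $60,000; Liesel: $60,000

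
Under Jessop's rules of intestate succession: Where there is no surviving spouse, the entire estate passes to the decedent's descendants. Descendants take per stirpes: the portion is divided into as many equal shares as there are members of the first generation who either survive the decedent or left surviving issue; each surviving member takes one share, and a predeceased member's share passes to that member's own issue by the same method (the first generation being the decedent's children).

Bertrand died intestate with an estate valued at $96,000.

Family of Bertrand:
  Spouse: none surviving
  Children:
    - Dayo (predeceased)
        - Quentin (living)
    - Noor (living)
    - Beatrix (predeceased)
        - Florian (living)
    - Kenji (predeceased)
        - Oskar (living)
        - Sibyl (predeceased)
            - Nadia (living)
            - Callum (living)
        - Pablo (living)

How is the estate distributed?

The entire $96,000 passes to the descendants.
That amount ($96,000) is divided into 4 shares of $24,000: Noor takes $24,000; Dayo's $24,000 share passes to Dayo's issue; Beatrix's $24,000 share passes to Beatrix's issue; Kenji's $24,000 share passes to Kenji's issue.
Dayo's share ($24,000) passes entirely to Quentin.
Beatrix's share ($24,000) passes entirely to Florian.
Kenji's share ($24,000) is divided into 3 shares of $8,000: Oskar and Pablo each take $8,000; Sibyl's $8,000 share passes to Sibyl's issue.
Sibyl's share ($8,000) is divided into 2 shares of $4,000: Nadia and Callum each take $4,000.

Quentin: $24,000; Noor: $24,000; Florian: $24,000; Oskar: $8,000; Nadia: $4,000; Callum: $4,000; Pablo: $8,000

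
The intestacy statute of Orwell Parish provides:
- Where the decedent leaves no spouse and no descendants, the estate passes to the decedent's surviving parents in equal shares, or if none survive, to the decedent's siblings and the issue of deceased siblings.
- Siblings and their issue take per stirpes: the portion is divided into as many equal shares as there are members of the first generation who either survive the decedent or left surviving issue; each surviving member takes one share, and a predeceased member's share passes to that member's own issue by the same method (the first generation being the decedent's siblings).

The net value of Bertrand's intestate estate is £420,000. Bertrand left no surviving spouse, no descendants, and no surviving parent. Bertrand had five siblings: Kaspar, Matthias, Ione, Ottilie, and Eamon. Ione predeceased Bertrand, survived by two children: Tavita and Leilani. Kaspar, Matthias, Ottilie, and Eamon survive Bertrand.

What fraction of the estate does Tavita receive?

Tavita receives 1/10 of the estate.

The entire £420,000 passes to the siblings and their issue.
That amount (£420,000) is divided into 5 shares of £84,000: Kaspar, Matthias, Ottilie, and Eamon each take £84,000; Ione's £84,000 share passes to Ione's issue.
Ione's share (£84,000) is divided into 2 shares of £42,000: Tavita and Leilani each take £42,000.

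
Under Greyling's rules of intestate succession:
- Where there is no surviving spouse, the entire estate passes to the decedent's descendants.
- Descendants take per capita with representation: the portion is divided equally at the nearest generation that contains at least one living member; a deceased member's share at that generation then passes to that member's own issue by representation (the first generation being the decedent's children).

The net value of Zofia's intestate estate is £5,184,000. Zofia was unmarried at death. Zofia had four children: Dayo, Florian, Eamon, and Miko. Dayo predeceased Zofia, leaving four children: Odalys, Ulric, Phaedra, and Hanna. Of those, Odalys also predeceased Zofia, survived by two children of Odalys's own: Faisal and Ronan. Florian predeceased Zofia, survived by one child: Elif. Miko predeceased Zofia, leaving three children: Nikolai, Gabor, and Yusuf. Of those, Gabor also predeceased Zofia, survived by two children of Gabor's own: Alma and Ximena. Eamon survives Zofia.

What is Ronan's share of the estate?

Ronan receives £162,000.

The entire £5,184,000 passes to the descendants.
That amount (£5,184,000) is divided into 4 shares of £1,296,000: Eamon takes £1,296,000; Dayo's £1,296,000 share passes to Dayo's issue; Florian's £1,296,000 share passes to Florian's issue; Miko's £1,296,000 share passes to Miko's issue.
Dayo's share (£1,296,000) is divided into 4 shares of £324,000: Ulric, Phaedra, and Hanna each take £324,000; Odalys's £324,000 share passes to Odalys's issue.
Odalys's share (£324,000) is divided into 2 shares of £162,000: Faisal and Ronan each take £162,000.
Florian's share (£1,296,000) passes entirely to Elif.
Miko's share (£1,296,000) is divided into 3 shares of £432,000: Nikolai and Yusuf each take £432,000; Gabor's £432,000 share passes to Gabor's issue.
Gabor's share (£432,000) is divided into 2 shares of £216,000: Alma and Ximena each take £216,000.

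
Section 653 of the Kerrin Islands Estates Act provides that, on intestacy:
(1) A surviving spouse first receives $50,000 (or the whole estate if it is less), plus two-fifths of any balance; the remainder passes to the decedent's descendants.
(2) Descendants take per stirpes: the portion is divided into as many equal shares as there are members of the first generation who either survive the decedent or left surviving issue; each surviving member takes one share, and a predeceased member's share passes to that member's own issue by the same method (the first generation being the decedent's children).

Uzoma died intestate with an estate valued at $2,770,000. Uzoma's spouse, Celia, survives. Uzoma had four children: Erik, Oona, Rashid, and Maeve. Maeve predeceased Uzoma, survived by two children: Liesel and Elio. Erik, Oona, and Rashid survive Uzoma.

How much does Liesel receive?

Liesel receives $204,000.

Celia first takes $50,000, leaving a balance of $2,720,000. Celia then takes two-fifths of the balance ($1,088,000), for a total of $1,138,000. The remaining $1,632,000 passes to the descendants.
The descendants' portion ($1,632,000) is divided into 4 shares of $408,000: Erik, Oona, and Rashid each take $408,000; Maeve's $408,000 share passes to Maeve's issue.
Maeve's share ($408,000) is divided into 2 shares of $204,000: Liesel and Elio each take $204,000.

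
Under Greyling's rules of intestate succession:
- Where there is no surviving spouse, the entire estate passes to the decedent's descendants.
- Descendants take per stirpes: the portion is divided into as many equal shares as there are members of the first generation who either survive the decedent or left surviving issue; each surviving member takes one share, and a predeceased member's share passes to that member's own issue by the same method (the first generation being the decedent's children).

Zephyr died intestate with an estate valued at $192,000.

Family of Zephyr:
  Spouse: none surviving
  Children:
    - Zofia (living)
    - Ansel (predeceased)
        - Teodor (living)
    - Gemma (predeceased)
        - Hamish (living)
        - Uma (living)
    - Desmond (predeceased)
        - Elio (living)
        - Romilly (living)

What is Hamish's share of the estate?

The entire $192,000 passes to the descendants.
That amount ($192,000) is divided into 4 shares of $48,000: Zofia takes $48,000; Ansel's $48,000 share passes to Ansel's issue; Gemma's $48,000 share passes to Gemma's issue; Desmond's $48,000 share passes to Desmond's issue.
Ansel's share ($48,000) passes entirely to Teodor.
Gemma's share ($48,000) is divided into 2 shares of $24,000: Hamish and Uma each take $24,000.
Desmond's share ($48,000) is divided into 2 shares of $24,000: Elio and Romilly each take $24,000.

Hamish receives $24,000.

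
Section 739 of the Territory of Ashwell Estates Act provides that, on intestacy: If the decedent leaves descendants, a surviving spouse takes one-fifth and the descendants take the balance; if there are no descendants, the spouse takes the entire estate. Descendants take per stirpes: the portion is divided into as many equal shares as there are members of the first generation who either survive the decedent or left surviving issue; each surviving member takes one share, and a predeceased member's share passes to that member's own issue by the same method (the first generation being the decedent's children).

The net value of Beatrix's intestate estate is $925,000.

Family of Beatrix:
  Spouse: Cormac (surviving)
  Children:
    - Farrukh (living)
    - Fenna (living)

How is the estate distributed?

Cormac: $185,000; Farrukh: $370,000; Fenna: $370,000

Cormac takes one-fifth of $925,000 = $185,000. The remaining $740,000 passes to the descendants.
The descendants' portion ($740,000) is divided into 2 shares of $370,000: Farrukh and Fenna each take $370,000.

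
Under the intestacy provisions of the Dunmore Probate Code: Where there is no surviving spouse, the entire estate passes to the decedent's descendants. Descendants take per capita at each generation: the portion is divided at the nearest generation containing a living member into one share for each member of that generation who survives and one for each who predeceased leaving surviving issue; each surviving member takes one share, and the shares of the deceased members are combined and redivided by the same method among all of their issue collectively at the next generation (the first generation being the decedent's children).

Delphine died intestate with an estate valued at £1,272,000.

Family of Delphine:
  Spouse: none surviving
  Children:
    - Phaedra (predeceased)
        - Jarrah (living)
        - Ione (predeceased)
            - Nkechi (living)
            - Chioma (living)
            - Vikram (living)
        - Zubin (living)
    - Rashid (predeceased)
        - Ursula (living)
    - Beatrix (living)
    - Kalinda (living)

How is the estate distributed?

Jarrah: £159,000; Nkechi: £53,000; Chioma: £53,000; Vikram: £53,000; Zubin: £159,000; Ursula: £159,000; Beatrix: £318,000; Kalinda: £318,000

The entire £1,272,000 passes to the descendants.
That amount (£1,272,000) is divided at the children's generation into 4 shares of £318,000. Beatrix and Kalinda each take £318,000. The 2 shares of the deceased (Phaedra and Rashid) are combined into a pool of £636,000.
That pool (£636,000) is divided at the grandchildren's generation into 4 shares of £159,000. Jarrah, Zubin, and Ursula each take £159,000. The remaining share for the deceased Ione (£159,000) is carried to the next generation.
That pool (£159,000) is divided at the great-grandchildren's generation equally among Nkechi, Chioma, and Vikram: £53,000 each.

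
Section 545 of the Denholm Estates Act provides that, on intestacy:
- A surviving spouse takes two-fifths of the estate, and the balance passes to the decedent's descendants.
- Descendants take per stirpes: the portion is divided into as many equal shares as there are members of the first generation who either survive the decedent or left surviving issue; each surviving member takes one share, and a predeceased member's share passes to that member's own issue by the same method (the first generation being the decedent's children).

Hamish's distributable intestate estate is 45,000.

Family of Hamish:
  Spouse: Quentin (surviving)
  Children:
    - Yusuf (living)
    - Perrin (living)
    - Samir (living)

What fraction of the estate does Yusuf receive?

Quentin takes two-fifths of 45,000 = 18,000. The remaining 27,000 passes to the descendants.
The descendants' portion (27,000) is divided into 3 shares of 9,000: Yusuf, Perrin, and Samir each take 9,000.

Yusuf receives 1/5 of the estate.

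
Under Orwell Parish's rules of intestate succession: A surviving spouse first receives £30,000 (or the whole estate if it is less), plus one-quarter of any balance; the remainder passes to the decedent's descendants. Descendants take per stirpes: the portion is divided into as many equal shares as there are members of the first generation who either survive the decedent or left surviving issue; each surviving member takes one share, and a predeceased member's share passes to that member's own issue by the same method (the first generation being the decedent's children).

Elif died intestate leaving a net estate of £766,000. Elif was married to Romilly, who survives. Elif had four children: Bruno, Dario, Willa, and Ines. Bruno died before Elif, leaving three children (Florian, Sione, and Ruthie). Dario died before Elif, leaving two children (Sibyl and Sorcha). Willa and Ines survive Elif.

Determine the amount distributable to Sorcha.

Sorcha receives £69,000.

Romilly first takes £30,000, leaving a balance of £736,000. Romilly then takes one-quarter of the balance (£184,000), for a total of £214,000. The remaining £552,000 passes to the descendants.
The descendants' portion (£552,000) is divided into 4 shares of £138,000: Willa and Ines each take £138,000; Bruno's £138,000 share passes to Bruno's issue; Dario's £138,000 share passes to Dario's issue.
Bruno's share (£138,000) is divided into 3 shares of £46,000: Florian, Sione, and Ruthie each take £46,000.
Dario's share (£138,000) is divided into 2 shares of £69,000: Sibyl and Sorcha each take £69,000.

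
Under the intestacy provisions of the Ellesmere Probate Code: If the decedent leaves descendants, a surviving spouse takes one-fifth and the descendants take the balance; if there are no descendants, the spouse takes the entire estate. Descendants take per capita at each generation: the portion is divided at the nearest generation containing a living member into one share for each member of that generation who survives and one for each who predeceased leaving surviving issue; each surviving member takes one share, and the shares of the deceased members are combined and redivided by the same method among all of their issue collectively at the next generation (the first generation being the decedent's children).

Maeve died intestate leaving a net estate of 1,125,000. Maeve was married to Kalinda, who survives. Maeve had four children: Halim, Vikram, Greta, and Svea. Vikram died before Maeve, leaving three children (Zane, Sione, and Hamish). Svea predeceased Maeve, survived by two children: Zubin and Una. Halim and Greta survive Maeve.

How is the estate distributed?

Kalinda: 225,000; Halim: 225,000; Zane: 90,000; Sione: 90,000; Hamish: 90,000; Greta: 225,000; Zubin: 90,000; Una: 90,000

Kalinda takes one-fifth of 1,125,000 = 225,000. The remaining 900,000 passes to the descendants.
The descendants' portion (900,000) is divided at the children's generation into 4 shares of 225,000. Halim and Greta each take 225,000. The 2 shares of the deceased (Vikram and Svea) are combined into a pool of 450,000.
That pool (450,000) is divided at the grandchildren's generation equally among Zane, Sione, Hamish, Zubin, and Una: 90,000 each.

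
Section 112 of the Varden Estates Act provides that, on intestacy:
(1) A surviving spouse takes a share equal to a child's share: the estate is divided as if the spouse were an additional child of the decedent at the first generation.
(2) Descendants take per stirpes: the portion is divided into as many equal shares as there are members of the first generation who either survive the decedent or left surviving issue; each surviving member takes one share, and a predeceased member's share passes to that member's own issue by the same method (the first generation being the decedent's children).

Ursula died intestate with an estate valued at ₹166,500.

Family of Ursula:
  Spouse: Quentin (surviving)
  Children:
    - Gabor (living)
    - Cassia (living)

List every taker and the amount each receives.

The spouse counts as an additional share at the children's level, so there are 3 primary shares of ₹55,500. Quentin takes one such share (₹55,500).
The children's combined portion (₹111,000) is divided into 2 shares of ₹55,500: Gabor and Cassia each take ₹55,500.

Quentin: ₹55,500; Gabor: ₹55,500; Cassia: ₹55,500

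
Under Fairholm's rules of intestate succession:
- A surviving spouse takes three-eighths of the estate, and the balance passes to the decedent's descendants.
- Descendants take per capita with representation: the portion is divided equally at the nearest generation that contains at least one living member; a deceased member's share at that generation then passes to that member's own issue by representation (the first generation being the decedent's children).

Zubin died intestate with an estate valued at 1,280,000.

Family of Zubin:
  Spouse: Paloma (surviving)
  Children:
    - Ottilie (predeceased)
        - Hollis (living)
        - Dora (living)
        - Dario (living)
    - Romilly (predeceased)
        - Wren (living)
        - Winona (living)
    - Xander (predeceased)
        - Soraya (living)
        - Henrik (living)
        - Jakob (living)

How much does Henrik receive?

Henrik receives 100,000.

Paloma takes three-eighths of 1,280,000 = 480,000. The remaining 800,000 passes to the descendants.
No child survives, so the initial division is made at the grandchildren's generation.
The descendants' portion (800,000) is divided into 8 shares of 100,000: Hollis, Dora, Dario, Wren, Winona, Soraya, Henrik, and Jakob each take 100,000.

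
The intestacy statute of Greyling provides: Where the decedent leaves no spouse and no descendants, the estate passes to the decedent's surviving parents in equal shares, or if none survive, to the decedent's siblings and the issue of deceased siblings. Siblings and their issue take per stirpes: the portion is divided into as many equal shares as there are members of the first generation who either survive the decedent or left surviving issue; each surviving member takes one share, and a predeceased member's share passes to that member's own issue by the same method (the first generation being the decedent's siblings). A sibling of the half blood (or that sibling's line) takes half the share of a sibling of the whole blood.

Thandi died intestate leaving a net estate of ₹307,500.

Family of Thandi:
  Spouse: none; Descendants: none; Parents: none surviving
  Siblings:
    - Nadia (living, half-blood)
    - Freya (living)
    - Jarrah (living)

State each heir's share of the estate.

The entire ₹307,500 passes to the siblings and their issue.
Counting each half-blood sibling's line as half a unit, there are 5/2 units in ₹307,500, so one unit is ₹123,000. Whole-blood lines (Freya and Jarrah) take ₹123,000 each; half-blood lines (Nadia) take ₹61,500 each.

Nadia: ₹61,500; Freya: ₹123,000; Jarrah: ₹123,000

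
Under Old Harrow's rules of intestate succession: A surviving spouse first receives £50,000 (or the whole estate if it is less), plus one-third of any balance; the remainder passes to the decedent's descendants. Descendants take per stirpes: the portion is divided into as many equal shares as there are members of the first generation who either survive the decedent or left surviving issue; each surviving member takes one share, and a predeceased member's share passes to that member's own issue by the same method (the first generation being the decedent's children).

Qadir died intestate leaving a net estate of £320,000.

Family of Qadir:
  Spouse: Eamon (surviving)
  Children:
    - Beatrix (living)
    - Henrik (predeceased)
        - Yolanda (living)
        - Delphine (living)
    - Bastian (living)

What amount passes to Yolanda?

Eamon first takes £50,000, leaving a balance of £270,000. Eamon then takes one-third of the balance (£90,000), for a total of £140,000. The remaining £180,000 passes to the descendants.
The descendants' portion (£180,000) is divided into 3 shares of £60,000: Beatrix and Bastian each take £60,000; Henrik's £60,000 share passes to Henrik's issue.
Henrik's share (£60,000) is divided into 2 shares of £30,000: Yolanda and Delphine each take £30,000.

Yolanda receives £30,000.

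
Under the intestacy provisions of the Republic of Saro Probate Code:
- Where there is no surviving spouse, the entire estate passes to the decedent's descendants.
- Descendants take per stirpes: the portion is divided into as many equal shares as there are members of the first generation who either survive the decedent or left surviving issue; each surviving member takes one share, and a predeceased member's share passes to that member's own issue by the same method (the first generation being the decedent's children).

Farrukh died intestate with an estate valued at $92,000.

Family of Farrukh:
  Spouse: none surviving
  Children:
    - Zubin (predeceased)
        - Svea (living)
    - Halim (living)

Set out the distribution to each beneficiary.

Svea: $46,000; Halim: $46,000

The entire $92,000 passes to the descendants.
That amount ($92,000) is divided into 2 shares of $46,000: Halim takes $46,000; Zubin's $46,000 share passes to Zubin's issue.
Zubin's share ($46,000) passes entirely to Svea.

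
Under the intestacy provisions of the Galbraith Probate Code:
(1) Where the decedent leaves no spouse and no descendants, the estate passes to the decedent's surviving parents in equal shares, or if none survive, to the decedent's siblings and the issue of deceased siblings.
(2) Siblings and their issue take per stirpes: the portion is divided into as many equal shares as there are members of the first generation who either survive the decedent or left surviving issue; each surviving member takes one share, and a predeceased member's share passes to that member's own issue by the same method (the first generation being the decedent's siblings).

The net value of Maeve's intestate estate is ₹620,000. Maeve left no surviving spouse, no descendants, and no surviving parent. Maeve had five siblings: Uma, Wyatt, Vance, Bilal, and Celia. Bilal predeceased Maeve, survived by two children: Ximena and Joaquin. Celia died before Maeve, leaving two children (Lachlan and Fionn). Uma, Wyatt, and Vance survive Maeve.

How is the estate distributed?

The entire ₹620,000 passes to the siblings and their issue.
That amount (₹620,000) is divided into 5 shares of ₹124,000: Uma, Wyatt, and Vance each take ₹124,000; Bilal's ₹124,000 share passes to Bilal's issue; Celia's ₹124,000 share passes to Celia's issue.
Bilal's share (₹124,000) is divided into 2 shares of ₹62,000: Ximena and Joaquin each take ₹62,000.
Celia's share (₹124,000) is divided into 2 shares of ₹62,000: Lachlan and Fionn each take ₹62,000.

Uma: ₹124,000; Wyatt: ₹124,000; Vance: ₹124,000; Ximena: ₹62,000; Joaquin: ₹62,000; Lachlan: ₹62,000; Fionn: ₹62,000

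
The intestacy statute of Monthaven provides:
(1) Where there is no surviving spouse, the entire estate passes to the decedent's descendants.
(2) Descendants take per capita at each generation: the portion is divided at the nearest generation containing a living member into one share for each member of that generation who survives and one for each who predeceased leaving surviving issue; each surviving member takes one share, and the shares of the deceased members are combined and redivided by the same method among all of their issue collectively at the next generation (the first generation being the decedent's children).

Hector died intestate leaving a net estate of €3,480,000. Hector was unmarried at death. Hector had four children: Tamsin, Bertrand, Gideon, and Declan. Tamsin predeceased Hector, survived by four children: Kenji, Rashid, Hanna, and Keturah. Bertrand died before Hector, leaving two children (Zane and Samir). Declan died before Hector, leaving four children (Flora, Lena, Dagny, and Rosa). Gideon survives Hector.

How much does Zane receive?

Zane receives €261,000.

The entire €3,480,000 passes to the descendants.
That amount (€3,480,000) is divided at the children's generation into 4 shares of €870,000. Gideon takes €870,000. The 3 shares of the deceased (Tamsin, Bertrand, and Declan) are combined into a pool of €2,610,000.
That pool (€2,610,000) is divided at the grandchildren's generation equally among Kenji, Rashid, Hanna, Keturah, Zane, Samir, Flora, Lena, Dagny, and Rosa: €261,000 each.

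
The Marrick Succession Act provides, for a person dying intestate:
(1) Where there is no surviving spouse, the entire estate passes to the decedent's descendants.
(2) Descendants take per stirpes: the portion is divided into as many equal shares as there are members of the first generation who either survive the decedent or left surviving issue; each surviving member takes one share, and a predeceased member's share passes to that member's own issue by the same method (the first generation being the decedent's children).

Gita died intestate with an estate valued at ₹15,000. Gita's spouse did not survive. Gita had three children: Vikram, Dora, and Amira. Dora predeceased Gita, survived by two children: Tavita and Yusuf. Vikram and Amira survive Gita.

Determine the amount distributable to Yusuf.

The entire ₹15,000 passes to the descendants.
That amount (₹15,000) is divided into 3 shares of ₹5,000: Vikram and Amira each take ₹5,000; Dora's ₹5,000 share passes to Dora's issue.
Dora's share (₹5,000) is divided into 2 shares of ₹2,500: Tavita and Yusuf each take ₹2,500.

Yusuf receives ₹2,500.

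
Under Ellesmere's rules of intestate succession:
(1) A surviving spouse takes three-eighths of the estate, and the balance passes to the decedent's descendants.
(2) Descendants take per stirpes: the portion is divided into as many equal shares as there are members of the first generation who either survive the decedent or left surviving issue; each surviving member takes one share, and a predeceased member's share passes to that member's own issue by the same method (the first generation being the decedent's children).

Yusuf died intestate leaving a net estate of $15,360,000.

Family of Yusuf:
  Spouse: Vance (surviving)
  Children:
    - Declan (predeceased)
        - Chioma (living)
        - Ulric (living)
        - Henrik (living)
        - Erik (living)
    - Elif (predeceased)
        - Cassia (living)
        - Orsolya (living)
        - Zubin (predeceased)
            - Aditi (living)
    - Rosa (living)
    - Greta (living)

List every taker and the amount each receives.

Vance: $5,760,000; Chioma: $600,000; Ulric: $600,000; Henrik: $600,000; Erik: $600,000; Cassia: $800,000; Orsolya: $800,000; Aditi: $800,000; Rosa: $2,400,000; Greta: $2,400,000

Vance takes three-eighths of $15,360,000 = $5,760,000. The remaining $9,600,000 passes to the descendants.
The descendants' portion ($9,600,000) is divided into 4 shares of $2,400,000: Rosa and Greta each take $2,400,000; Declan's $2,400,000 share passes to Declan's issue; Elif's $2,400,000 share passes to Elif's issue.
Declan's share ($2,400,000) is divided into 4 shares of $600,000: Chioma, Ulric, Henrik, and Erik each take $600,000.
Elif's share ($2,400,000) is divided into 3 shares of $800,000: Cassia and Orsolya each take $800,000; Zubin's $800,000 share passes to Zubin's issue.
Zubin's share ($800,000) passes entirely to Aditi.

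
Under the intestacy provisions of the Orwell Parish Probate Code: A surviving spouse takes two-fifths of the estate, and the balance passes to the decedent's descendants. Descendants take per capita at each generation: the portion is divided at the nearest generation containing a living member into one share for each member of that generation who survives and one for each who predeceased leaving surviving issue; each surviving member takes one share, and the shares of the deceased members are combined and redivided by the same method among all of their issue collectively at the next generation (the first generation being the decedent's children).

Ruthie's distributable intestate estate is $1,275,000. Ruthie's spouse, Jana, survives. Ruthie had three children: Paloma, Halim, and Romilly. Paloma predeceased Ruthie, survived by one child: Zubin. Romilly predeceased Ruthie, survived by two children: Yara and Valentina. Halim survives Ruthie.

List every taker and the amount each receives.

Jana takes two-fifths of $1,275,000 = $510,000. The remaining $765,000 passes to the descendants.
The descendants' portion ($765,000) is divided at the children's generation into 3 shares of $255,000. Halim takes $255,000. The 2 shares of the deceased (Paloma and Romilly) are combined into a pool of $510,000.
That pool ($510,000) is divided at the grandchildren's generation equally among Zubin, Yara, and Valentina: $170,000 each.

Jana: $510,000; Zubin: $170,000; Halim: $255,000; Yara: $170,000; Valentina: $170,000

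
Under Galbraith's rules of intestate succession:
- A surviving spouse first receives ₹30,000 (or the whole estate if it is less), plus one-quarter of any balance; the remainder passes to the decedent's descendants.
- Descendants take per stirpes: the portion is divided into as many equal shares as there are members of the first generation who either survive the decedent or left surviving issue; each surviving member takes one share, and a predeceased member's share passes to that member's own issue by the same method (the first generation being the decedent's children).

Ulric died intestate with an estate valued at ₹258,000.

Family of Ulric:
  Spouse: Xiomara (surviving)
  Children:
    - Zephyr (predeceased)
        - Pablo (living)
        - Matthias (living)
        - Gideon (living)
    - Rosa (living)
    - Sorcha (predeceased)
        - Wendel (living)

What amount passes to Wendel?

Wendel receives ₹57,000.

Xiomara first takes ₹30,000, leaving a balance of ₹228,000. Xiomara then takes one-quarter of the balance (₹57,000), for a total of ₹87,000. The remaining ₹171,000 passes to the descendants.
The descendants' portion (₹171,000) is divided into 3 shares of ₹57,000: Rosa takes ₹57,000; Zephyr's ₹57,000 share passes to Zephyr's issue; Sorcha's ₹57,000 share passes to Sorcha's issue.
Zephyr's share (₹57,000) is divided into 3 shares of ₹19,000: Pablo, Matthias, and Gideon each take ₹19,000.
Sorcha's share (₹57,000) passes entirely to Wendel.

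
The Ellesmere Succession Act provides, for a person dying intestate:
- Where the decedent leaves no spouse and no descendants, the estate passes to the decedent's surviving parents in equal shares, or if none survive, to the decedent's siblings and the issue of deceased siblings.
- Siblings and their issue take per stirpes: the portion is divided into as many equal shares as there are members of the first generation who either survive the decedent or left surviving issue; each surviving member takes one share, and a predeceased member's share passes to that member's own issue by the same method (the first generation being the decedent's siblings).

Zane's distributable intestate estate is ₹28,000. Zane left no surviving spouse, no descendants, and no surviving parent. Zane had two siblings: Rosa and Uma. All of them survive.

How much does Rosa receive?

Rosa receives ₹14,000.

The entire ₹28,000 passes to the siblings and their issue.
That amount (₹28,000) is divided into 2 shares of ₹14,000: Rosa and Uma each take ₹14,000.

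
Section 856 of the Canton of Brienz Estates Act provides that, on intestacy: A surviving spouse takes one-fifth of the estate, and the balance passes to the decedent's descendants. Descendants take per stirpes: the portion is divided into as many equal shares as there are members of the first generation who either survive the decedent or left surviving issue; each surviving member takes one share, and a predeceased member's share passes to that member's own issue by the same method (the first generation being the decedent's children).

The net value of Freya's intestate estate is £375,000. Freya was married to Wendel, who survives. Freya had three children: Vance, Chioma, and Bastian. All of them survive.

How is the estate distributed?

Wendel: £75,000; Vance: £100,000; Chioma: £100,000; Bastian: £100,000

Wendel takes one-fifth of £375,000 = £75,000. The remaining £300,000 passes to the descendants.
The descendants' portion (£300,000) is divided into 3 shares of £100,000: Vance, Chioma, and Bastian each take £100,000.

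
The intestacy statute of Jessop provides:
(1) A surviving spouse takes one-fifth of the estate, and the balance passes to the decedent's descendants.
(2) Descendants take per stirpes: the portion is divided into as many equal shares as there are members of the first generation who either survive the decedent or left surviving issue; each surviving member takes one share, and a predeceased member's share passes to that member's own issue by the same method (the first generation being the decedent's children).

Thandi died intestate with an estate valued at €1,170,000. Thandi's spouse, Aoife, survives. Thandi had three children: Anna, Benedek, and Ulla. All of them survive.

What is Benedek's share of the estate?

Benedek receives €312,000.

Aoife takes one-fifth of €1,170,000 = €234,000. The remaining €936,000 passes to the descendants.
The descendants' portion (€936,000) is divided into 3 shares of €312,000: Anna, Benedek, and Ulla each take €312,000.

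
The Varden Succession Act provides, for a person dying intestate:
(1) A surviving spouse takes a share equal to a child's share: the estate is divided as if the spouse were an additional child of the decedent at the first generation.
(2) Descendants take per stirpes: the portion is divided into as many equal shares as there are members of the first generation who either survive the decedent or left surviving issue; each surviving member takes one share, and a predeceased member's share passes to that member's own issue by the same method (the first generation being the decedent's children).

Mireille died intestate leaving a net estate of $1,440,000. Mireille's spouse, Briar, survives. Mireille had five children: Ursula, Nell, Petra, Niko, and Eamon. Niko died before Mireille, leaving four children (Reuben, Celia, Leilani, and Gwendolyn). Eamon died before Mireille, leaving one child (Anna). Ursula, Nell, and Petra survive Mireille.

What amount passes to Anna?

Anna receives $240,000.

The spouse counts as an additional share at the children's level, so there are 6 primary shares of $240,000. Briar takes one such share ($240,000).
The children's combined portion ($1,200,000) is divided into 5 shares of $240,000: Ursula, Nell, and Petra each take $240,000; Niko's $240,000 share passes to Niko's issue; Eamon's $240,000 share passes to Eamon's issue.
Niko's share ($240,000) is divided into 4 shares of $60,000: Reuben, Celia, Leilani, and Gwendolyn each take $60,000.
Eamon's share ($240,000) passes entirely to Anna.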